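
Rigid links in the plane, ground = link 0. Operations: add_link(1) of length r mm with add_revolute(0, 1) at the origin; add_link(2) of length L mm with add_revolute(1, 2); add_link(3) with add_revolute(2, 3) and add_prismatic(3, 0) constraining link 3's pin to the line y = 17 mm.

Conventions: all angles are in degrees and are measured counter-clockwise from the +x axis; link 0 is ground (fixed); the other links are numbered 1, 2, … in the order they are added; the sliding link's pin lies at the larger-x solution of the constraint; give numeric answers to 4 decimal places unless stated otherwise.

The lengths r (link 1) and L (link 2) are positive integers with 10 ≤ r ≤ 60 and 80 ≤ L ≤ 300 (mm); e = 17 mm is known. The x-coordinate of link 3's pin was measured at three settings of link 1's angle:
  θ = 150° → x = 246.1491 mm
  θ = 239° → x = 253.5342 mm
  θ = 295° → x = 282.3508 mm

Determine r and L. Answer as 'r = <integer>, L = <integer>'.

constraint per measurement: (x − r cos θ)² + (r sin θ − e)² = L²
subtracting the θ₁ and θ₂ equations cancels the r² and L² terms:
r = (x₁² − x₂²) / (2[(x₁cos θ₁ + e sin θ₁) − (x₂cos θ₂ + e sin θ₂)]) = 30.9999 → r = 31
L² = (x₁ − r cos θ₁)² + (r sin θ₁ − e)² = 74529.0046 → L = 273.0000 → L = 273
check at θ₃=295°: x = 282.3508 (printed 282.3508) ✓

r = 31, L = 273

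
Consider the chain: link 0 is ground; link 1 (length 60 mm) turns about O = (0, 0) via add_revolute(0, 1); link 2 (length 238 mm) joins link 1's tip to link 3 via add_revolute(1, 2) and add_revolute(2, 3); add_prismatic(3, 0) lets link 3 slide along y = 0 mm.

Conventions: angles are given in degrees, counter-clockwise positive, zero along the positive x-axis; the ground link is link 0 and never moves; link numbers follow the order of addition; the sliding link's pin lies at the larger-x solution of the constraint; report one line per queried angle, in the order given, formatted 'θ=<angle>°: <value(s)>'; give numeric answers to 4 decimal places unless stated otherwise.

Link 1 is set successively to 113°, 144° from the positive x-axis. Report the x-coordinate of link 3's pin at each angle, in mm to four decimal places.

geometry: r = 60 mm, L = 238 mm, e = 0 mm
θ=113°: crank pin P = (r cos θ, r sin θ) = (-23.443868, 55.230291)
θ=113°: h = r sin θ − e = 55.230291 − 0 = 55.230291
θ=113°: x = r cos θ + √(L² − h²) = -23.443868 + 231.502948 = 208.059080
θ=144°: crank pin P = (r cos θ, r sin θ) = (-48.541020, 35.267115)
θ=144°: h = r sin θ − e = 35.267115 − 0 = 35.267115
θ=144°: x = r cos θ + √(L² − h²) = -48.541020 + 235.372536 = 186.831516

θ=113°: 208.0591
θ=144°: 186.8315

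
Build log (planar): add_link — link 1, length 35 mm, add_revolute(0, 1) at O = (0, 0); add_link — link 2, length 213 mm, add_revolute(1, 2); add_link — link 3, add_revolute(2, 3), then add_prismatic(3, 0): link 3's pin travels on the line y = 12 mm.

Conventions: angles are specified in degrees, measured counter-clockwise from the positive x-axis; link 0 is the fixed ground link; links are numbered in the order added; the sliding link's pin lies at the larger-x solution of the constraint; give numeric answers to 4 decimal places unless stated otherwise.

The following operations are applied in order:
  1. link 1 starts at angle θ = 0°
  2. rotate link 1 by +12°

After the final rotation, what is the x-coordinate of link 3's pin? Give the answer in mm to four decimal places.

geometry: r = 35 mm, L = 213 mm, e = 12 mm; θ starts at 0°
rotate link 1 by +12°: θ ← 0° +12° = 12°
crank pin P = (r cos θ, r sin θ) = (34.235166, 7.276909)
h = r sin θ − e = 7.276909 − 12 = -4.723091
x = r cos θ + √(L² − h²) = 34.235166 + 212.947628 = 247.182794

247.1828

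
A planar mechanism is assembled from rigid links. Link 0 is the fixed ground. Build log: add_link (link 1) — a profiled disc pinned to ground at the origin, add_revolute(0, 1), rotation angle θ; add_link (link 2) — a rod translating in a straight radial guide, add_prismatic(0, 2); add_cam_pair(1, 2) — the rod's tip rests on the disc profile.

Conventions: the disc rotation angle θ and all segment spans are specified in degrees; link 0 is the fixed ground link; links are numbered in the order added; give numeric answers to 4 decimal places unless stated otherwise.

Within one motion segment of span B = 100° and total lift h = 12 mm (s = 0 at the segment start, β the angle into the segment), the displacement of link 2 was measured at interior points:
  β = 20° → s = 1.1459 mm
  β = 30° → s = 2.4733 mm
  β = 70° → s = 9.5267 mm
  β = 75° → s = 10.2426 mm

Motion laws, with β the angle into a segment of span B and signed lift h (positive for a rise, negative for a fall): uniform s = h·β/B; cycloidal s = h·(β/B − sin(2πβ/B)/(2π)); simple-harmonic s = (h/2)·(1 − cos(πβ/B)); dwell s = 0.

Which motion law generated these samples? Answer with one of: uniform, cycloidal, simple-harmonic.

candidates at β/B = r: uniform s = h·r (linear in β); cycloidal s = h·(r − sin(2πr)/(2π)); simple-harmonic s = (h/2)(1 − cos(πr))
β=20°: printed 1.1459 | uniform 2.4000, cycloidal 0.5836, simple-harmonic 1.1459
β=30°: printed 2.4733 | uniform 3.6000, cycloidal 1.7836, simple-harmonic 2.4733
β=70°: printed 9.5267 | uniform 8.4000, cycloidal 10.2164, simple-harmonic 9.5267
β=75°: printed 10.2426 | uniform 9.0000, cycloidal 10.9099, simple-harmonic 10.2426
only one law matches every sample → simple-harmonic

simple-harmonic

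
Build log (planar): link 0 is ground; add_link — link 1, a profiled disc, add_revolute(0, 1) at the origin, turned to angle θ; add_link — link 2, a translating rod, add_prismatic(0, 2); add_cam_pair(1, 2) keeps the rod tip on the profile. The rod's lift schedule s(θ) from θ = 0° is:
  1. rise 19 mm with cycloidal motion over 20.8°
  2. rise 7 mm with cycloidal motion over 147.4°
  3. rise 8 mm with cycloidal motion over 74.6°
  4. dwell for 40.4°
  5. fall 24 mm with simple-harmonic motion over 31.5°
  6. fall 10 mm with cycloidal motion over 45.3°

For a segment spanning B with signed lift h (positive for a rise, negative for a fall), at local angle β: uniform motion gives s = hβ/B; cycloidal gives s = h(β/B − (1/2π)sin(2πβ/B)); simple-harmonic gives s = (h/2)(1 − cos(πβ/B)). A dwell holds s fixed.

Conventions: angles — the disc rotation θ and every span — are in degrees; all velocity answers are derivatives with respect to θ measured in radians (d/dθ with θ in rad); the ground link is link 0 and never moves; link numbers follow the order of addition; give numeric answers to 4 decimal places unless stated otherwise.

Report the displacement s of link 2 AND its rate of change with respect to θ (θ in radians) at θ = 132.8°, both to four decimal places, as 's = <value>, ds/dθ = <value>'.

seg 1 [0°–20.8°] cycloidal, h=19: full span → s += 19 → s = 19.0000
seg 2 [20.8°–168.2°] cycloidal, h=7: θ=132.8° here. β=112, B=147.4. 7·(0.7598 − sin(2π·0.7598)/(2π)) = 6.4308 → s = 25.4308
velocity in seg [20.8°–168.2°] (cycloidal), θ in radians: β = 112° = 1.9548 rad, B = 147.4° = 2.5726 rad; ds/dθ = (h/B)(1 − cos(2πβ/B)) = (7/2.5726)(1 − cos(2π·0.7598)) = 2.552894 mm/rad

s = 25.4308, ds/dθ = 2.5529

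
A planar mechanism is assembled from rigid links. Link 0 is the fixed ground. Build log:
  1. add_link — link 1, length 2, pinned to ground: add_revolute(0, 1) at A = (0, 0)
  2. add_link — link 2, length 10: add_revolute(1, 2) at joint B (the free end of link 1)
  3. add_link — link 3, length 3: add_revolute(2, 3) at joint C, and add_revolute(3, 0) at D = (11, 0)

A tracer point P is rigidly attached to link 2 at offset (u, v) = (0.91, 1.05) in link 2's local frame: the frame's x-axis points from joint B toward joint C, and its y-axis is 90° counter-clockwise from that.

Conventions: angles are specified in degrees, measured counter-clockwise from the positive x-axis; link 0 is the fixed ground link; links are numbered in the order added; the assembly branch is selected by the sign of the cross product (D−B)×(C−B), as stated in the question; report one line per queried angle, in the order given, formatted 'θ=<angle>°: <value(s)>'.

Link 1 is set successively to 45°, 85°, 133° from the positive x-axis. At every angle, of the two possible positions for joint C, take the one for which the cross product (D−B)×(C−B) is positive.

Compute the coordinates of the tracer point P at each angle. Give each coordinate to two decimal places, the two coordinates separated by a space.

A=(0,0), D=(11.00,0)
θ=45°: B = A + 2.00·(cos45°, sin45°) = (1.4142, 1.4142)
θ=45°: |BD| = 9.6895
θ=45°: circle(B,10.00) ∩ circle(D,3.00): a=9.5406, h=2.9963
θ=45°:   candidates: C₊=(11.2899,2.9860) cross=29.033; C₋=(10.4153,-2.9425) cross=-29.033
θ=45°:   branch + wants cross > 0 → take C=(11.2899,2.9860) (cross=29.033)
θ=45°: ex = (C−B)/|BC| = (0.9876,0.1572); ey = (-0.1572,0.9876)
θ=45°: P = B + 0.91·ex + 1.05·ey = (2.1479,2.5942)
θ=85°: B = A + 2.00·(cos85°, sin85°) = (0.1743, 1.9924)
θ=85°: |BD| = 11.0075
θ=85°: circle(B,10.00) ∩ circle(D,3.00): a=9.6373, h=2.6688
θ=85°:   candidates: C₊=(10.1355,2.8727) cross=29.377; C₋=(9.1694,-2.3767) cross=-29.377
θ=85°:   branch + wants cross > 0 → take C=(10.1355,2.8727) (cross=29.377)
θ=85°: ex = (C−B)/|BC| = (0.9961,0.0880); ey = (-0.0880,0.9961)
θ=85°: P = B + 0.91·ex + 1.05·ey = (0.9883,3.1184)
θ=133°: B = A + 2.00·(cos133°, sin133°) = (-1.3640, 1.4627)
θ=133°: |BD| = 12.4502
θ=133°: circle(B,10.00) ∩ circle(D,3.00): a=9.8797, h=1.5467
θ=133°:   candidates: C₊=(8.6290,1.8380) cross=19.257; C₋=(8.2655,-1.2340) cross=-19.257
θ=133°:   branch + wants cross > 0 → take C=(8.6290,1.8380) (cross=19.257)
θ=133°: ex = (C−B)/|BC| = (0.9993,0.0375); ey = (-0.0375,0.9993)
θ=133°: P = B + 0.91·ex + 1.05·ey = (-0.4940,2.5461)

θ=45°: 2.15 2.59
θ=85°: 0.99 3.12
θ=133°: -0.49 2.55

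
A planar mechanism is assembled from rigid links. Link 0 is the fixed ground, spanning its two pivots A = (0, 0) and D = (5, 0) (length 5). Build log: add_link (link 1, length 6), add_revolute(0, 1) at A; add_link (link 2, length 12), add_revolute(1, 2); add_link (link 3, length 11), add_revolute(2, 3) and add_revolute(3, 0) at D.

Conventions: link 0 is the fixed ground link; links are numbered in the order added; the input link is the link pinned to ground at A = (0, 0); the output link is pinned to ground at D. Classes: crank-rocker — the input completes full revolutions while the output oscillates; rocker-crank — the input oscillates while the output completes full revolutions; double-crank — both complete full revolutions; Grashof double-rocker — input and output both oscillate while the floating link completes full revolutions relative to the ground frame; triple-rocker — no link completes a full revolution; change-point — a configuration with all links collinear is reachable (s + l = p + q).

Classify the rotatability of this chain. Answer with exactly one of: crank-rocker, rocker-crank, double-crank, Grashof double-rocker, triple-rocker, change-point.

lengths: ground=5, input=6, coupler=12, output=11
sorted: s=5 (shortest), l=12 (longest), p+q=17
s + l = 17 vs p + q = 17
s + l = p + q → change-point (collinear configuration reachable)

change-point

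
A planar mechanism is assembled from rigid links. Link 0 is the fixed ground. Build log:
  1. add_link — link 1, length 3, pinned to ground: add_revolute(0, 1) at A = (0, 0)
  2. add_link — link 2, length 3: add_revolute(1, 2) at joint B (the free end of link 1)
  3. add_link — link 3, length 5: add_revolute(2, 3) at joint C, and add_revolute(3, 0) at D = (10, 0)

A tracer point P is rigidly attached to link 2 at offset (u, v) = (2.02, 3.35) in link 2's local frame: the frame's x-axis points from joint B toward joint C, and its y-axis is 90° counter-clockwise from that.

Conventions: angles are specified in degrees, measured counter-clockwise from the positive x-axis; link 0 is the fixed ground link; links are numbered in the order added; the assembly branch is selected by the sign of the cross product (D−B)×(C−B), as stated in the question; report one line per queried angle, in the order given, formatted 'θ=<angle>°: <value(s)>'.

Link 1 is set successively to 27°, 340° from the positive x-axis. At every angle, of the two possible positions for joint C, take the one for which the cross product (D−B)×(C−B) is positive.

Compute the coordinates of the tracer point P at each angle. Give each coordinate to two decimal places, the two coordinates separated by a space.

A=(0,0), D=(10.00,0)
θ=27°: B = A + 3.00·(cos27°, sin27°) = (2.6730, 1.3620)
θ=27°: |BD| = 7.4525
θ=27°: circle(B,3.00) ∩ circle(D,5.00): a=2.6528, h=1.4010
θ=27°:   candidates: C₊=(5.5372,2.2546) cross=10.441; C₋=(5.0251,-0.5002) cross=-10.441
θ=27°:   branch + wants cross > 0 → take C=(5.5372,2.2546) (cross=10.441)
θ=27°: ex = (C−B)/|BC| = (0.9547,0.2975); ey = (-0.2975,0.9547)
θ=27°: P = B + 2.02·ex + 3.35·ey = (3.6048,5.1613)
θ=340°: B = A + 3.00·(cos340°, sin340°) = (2.8191, -1.0261)
θ=340°: |BD| = 7.2539
θ=340°: circle(B,3.00) ∩ circle(D,5.00): a=2.5241, h=1.6214
θ=340°:   candidates: C₊=(5.0884,0.9361) cross=11.762; C₋=(5.5471,-2.2742) cross=-11.762
θ=340°:   branch + wants cross > 0 → take C=(5.0884,0.9361) (cross=11.762)
θ=340°: ex = (C−B)/|BC| = (0.7564,0.6541); ey = (-0.6541,0.7564)
θ=340°: P = B + 2.02·ex + 3.35·ey = (2.1560,2.8292)

θ=27°: 3.60 5.16
θ=340°: 2.16 2.83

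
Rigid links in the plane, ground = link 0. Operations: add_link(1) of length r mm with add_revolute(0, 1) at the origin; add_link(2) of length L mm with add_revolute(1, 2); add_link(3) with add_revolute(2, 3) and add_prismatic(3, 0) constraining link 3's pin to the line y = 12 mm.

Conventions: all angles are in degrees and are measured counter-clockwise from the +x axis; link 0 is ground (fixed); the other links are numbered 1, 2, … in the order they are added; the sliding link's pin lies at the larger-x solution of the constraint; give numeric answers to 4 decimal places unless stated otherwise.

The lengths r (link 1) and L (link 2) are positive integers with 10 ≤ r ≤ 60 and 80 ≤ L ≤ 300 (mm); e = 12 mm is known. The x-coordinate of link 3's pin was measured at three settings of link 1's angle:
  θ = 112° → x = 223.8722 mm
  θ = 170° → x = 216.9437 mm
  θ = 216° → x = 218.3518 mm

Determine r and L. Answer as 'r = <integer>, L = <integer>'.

constraint per measurement: (x − r cos θ)² + (r sin θ − e)² = L²
subtracting the θ₁ and θ₂ equations cancels the r² and L² terms:
r = (x₁² − x₂²) / (2[(x₁cos θ₁ + e sin θ₁) − (x₂cos θ₂ + e sin θ₂)]) = 11.0001 → r = 11
L² = (x₁ − r cos θ₁)² + (r sin θ₁ − e)² = 51983.9934 → L = 228.0000 → L = 228
check at θ₃=216°: x = 218.3518 (printed 218.3518) ✓

r = 11, L = 228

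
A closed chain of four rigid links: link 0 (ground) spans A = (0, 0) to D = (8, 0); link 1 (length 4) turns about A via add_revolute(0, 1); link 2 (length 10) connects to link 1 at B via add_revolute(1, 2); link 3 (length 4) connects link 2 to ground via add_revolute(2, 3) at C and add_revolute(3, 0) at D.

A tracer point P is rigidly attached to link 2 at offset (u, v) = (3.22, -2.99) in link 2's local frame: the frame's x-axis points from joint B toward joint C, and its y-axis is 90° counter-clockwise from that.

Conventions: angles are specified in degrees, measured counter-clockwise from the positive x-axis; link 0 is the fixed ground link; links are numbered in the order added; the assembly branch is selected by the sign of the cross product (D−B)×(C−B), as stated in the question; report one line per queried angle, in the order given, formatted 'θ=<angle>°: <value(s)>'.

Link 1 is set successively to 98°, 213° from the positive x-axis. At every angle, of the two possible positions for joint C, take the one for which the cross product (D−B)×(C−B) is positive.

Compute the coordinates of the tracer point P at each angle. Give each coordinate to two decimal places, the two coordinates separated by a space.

A=(0,0), D=(8.00,0)
θ=98°: B = A + 4.00·(cos98°, sin98°) = (-0.5567, 3.9611)
θ=98°: |BD| = 9.4291
θ=98°: circle(B,10.00) ∩ circle(D,4.00): a=9.1688, h=3.9915
θ=98°:   candidates: C₊=(9.4407,3.7315) cross=37.636; C₋=(6.0871,-3.5129) cross=-37.636
θ=98°:   branch + wants cross > 0 → take C=(9.4407,3.7315) (cross=37.636)
θ=98°: ex = (C−B)/|BC| = (0.9997,-0.0230); ey = (0.0230,0.9997)
θ=98°: P = B + 3.22·ex + -2.99·ey = (2.5938,0.8980)
θ=213°: B = A + 4.00·(cos213°, sin213°) = (-3.3547, -2.1786)
θ=213°: |BD| = 11.5618
θ=213°: circle(B,10.00) ∩ circle(D,4.00): a=9.4135, h=3.3742
θ=213°:   candidates: C₊=(5.2545,2.9090) cross=39.012; C₋=(6.5260,-3.7185) cross=-39.012
θ=213°:   branch + wants cross > 0 → take C=(5.2545,2.9090) (cross=39.012)
θ=213°: ex = (C−B)/|BC| = (0.8609,0.5088); ey = (-0.5088,0.8609)
θ=213°: P = B + 3.22·ex + -2.99·ey = (0.9386,-3.1145)

θ=98°: 2.59 0.90
θ=213°: 0.94 -3.11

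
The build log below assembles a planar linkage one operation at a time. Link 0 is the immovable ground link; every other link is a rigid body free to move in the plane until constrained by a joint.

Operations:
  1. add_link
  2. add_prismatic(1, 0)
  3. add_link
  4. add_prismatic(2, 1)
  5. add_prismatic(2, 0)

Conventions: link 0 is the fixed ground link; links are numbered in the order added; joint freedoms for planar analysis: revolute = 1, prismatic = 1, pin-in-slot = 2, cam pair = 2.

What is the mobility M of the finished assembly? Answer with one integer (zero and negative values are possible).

(L,J1,J2)=(1,0,0); link0 fixed
link1: (2,0,0)
P 1-0 [J1]: (2,1,0)
link2: (3,1,0)
P 2-1 [J1]: (3,2,0)
P 2-0 [J1]: (3,3,0)
Grübler: 3·2 − 2·3 − 0 = 0

M = 0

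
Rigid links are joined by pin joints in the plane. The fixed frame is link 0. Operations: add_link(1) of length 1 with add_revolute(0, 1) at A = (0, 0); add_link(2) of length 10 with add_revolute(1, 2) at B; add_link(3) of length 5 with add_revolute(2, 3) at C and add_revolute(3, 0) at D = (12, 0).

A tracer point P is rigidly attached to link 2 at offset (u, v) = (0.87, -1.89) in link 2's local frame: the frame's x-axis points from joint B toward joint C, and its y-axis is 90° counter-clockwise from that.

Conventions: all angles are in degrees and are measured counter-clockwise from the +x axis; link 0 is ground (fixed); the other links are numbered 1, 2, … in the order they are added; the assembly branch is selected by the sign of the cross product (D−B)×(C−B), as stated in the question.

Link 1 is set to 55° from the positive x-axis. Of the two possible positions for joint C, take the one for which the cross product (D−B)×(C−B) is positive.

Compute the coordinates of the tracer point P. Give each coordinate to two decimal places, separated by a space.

A=(0,0), D=(12.00,0)
B = A + 1.00·(cos55°, sin55°) = (0.5736, 0.8192)
|BD| = 11.4557
circle(B,10.00) ∩ circle(D,5.00): a=9.0013, h=4.3561
  candidates: C₊=(9.8634,4.5205) cross=49.903; C₋=(9.2404,-4.1695) cross=-49.903
  branch + wants cross > 0 → take C=(9.8634,4.5205) (cross=49.903)
ex = (C−B)/|BC| = (0.9290,0.3701); ey = (-0.3701,0.9290)
P = B + 0.87·ex + -1.89·ey = (2.0813,-0.6146)

2.08 -0.61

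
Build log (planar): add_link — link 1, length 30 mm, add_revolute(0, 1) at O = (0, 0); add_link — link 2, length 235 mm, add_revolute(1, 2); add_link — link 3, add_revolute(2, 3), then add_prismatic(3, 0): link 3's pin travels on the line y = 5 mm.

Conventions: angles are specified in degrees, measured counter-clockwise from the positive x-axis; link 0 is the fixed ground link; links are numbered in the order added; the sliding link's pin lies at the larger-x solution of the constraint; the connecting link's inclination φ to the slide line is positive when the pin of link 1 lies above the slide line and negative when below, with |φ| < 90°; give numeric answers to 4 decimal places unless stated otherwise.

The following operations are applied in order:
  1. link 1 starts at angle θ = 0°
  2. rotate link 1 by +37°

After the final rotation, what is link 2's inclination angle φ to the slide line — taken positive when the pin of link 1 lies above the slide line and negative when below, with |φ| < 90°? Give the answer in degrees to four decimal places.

geometry: r = 30 mm, L = 235 mm, e = 5 mm; θ starts at 0°
rotate link 1 by +37°: θ ← 0° +37° = 37°
h = r sin θ − e = 18.054451 − 5 = 13.054451
sin φ = h / L = 13.054451 / 235 = 0.05555085
φ = arcsin(0.05555085) = 3.184469°

3.1845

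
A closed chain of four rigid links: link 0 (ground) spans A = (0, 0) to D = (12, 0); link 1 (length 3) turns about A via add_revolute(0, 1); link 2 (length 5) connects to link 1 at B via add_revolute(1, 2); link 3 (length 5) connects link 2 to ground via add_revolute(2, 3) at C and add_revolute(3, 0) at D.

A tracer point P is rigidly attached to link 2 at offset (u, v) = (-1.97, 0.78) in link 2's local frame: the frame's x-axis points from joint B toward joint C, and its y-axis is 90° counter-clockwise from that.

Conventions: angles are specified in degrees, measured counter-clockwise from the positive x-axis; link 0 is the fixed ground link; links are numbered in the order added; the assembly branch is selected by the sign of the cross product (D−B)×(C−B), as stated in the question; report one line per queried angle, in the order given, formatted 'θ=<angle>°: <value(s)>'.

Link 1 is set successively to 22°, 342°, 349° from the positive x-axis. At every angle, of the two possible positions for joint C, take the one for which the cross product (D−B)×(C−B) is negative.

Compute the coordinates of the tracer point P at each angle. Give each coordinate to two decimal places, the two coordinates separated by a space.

A=(0,0), D=(12.00,0)
θ=22°: B = A + 3.00·(cos22°, sin22°) = (2.7816, 1.1238)
θ=22°: |BD| = 9.2867
θ=22°: circle(B,5.00) ∩ circle(D,5.00): a=4.6433, h=1.8545
θ=22°:   candidates: C₊=(7.6152,2.4028) cross=17.223; C₋=(7.1664,-1.2790) cross=-17.223
θ=22°:   branch - wants cross < 0 → take C=(7.1664,-1.2790) (cross=-17.223)
θ=22°: ex = (C−B)/|BC| = (0.8770,-0.4806); ey = (0.4806,0.8770)
θ=22°: P = B + -1.97·ex + 0.78·ey = (1.4288,2.7546)
θ=342°: B = A + 3.00·(cos342°, sin342°) = (2.8532, -0.9271)
θ=342°: |BD| = 9.1937
θ=342°: circle(B,5.00) ∩ circle(D,5.00): a=4.5968, h=1.9670
θ=342°:   candidates: C₊=(7.2282,1.4934) cross=18.084; C₋=(7.6249,-2.4205) cross=-18.084
θ=342°:   branch - wants cross < 0 → take C=(7.6249,-2.4205) (cross=-18.084)
θ=342°: ex = (C−B)/|BC| = (0.9544,-0.2987); ey = (0.2987,0.9544)
θ=342°: P = B + -1.97·ex + 0.78·ey = (1.2061,0.4058)
θ=349°: B = A + 3.00·(cos349°, sin349°) = (2.9449, -0.5724)
θ=349°: |BD| = 9.0732
θ=349°: circle(B,5.00) ∩ circle(D,5.00): a=4.5366, h=2.1022
θ=349°:   candidates: C₊=(7.3398,1.8118) cross=19.074; C₋=(7.6051,-2.3842) cross=-19.074
θ=349°:   branch - wants cross < 0 → take C=(7.6051,-2.3842) (cross=-19.074)
θ=349°: ex = (C−B)/|BC| = (0.9320,-0.3624); ey = (0.3624,0.9320)
θ=349°: P = B + -1.97·ex + 0.78·ey = (1.3914,0.8684)

θ=22°: 1.43 2.75
θ=342°: 1.21 0.41
θ=349°: 1.39 0.87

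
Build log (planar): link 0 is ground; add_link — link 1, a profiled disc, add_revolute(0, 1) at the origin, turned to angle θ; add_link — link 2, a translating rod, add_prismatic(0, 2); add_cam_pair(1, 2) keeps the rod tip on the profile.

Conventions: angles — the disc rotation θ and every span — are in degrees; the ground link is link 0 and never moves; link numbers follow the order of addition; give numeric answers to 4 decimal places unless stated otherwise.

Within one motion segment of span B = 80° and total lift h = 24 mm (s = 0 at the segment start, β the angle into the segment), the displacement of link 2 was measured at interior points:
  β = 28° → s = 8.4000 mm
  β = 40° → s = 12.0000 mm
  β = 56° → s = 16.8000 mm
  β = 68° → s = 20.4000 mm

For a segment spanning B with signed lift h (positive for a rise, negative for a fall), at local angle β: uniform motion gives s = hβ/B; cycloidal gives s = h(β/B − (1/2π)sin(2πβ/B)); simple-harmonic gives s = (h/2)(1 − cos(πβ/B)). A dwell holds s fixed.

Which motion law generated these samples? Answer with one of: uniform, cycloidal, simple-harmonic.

candidates at β/B = r: uniform s = h·r (linear in β); cycloidal s = h·(r − sin(2πr)/(2π)); simple-harmonic s = (h/2)(1 − cos(πr))
β=28°: printed 8.4000 | uniform 8.4000, cycloidal 5.3098, simple-harmonic 6.5521
β=40°: printed 12.0000 | uniform 12.0000, cycloidal 12.0000, simple-harmonic 12.0000
β=56°: printed 16.8000 | uniform 16.8000, cycloidal 20.4328, simple-harmonic 19.0534
β=68°: printed 20.4000 | uniform 20.4000, cycloidal 23.4902, simple-harmonic 22.6921
only one law matches every sample → uniform

uniform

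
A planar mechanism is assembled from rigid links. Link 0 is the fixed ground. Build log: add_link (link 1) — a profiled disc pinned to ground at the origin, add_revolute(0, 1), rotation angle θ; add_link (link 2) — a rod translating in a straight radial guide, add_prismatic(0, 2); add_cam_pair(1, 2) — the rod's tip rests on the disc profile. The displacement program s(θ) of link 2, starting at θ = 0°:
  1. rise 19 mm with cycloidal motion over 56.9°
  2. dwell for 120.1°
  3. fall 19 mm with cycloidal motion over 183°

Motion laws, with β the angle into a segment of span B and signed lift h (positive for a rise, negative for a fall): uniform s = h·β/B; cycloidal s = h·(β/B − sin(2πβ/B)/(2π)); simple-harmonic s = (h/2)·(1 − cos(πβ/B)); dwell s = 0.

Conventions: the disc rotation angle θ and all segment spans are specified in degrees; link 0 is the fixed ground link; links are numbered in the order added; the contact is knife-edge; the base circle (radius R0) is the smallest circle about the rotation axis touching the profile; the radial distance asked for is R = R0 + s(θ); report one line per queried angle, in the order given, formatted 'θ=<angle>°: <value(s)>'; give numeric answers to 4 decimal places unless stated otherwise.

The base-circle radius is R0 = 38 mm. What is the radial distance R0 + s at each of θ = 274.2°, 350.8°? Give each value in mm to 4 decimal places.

seg 1 [0°–56.9°] cycloidal, h=19: full span → s += 19 → s = 19.0000
seg 2 [56.9°–177°] dwell: s stays 19.0000
seg 3 [177°–360°] cycloidal, h=-19: θ=274.2° here. β=97.2, B=183. -19·(0.5311 − sin(2π·0.5311)/(2π)) = -10.6798 → s = 8.3202
seg 3 [177°–360°] cycloidal, h=-19: θ=350.8° here. β=173.8, B=183. -19·(0.9497 − sin(2π·0.9497)/(2π)) = -18.9842 → s = 0.0158
θ=274.2°: R = R0 + s = 38 + 8.3202 = 46.3202
θ=350.8°: R = R0 + s = 38 + 0.0158 = 38.0158

θ=274.2°: 46.3202
θ=350.8°: 38.0158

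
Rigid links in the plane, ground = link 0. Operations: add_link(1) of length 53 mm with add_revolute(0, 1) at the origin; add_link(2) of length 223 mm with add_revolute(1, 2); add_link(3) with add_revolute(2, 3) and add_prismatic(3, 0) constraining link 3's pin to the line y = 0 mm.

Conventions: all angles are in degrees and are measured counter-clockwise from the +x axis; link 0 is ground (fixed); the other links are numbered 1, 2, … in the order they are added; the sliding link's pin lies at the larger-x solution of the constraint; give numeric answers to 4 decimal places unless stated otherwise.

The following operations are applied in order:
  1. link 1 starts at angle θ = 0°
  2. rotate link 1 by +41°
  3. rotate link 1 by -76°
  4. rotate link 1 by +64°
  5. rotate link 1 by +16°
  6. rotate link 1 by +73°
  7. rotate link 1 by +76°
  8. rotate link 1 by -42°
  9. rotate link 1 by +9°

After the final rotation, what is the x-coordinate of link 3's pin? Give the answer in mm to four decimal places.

geometry: r = 53 mm, L = 223 mm, e = 0 mm; θ starts at 0°
rotate link 1 by +41°: θ ← 0° +41° = 41°
rotate link 1 by -76°: θ ← 41° -76° = -35°
rotate link 1 by +64°: θ ← -35° +64° = 29°
rotate link 1 by +16°: θ ← 29° +16° = 45°
rotate link 1 by +73°: θ ← 45° +73° = 118°
rotate link 1 by +76°: θ ← 118° +76° = 194°
rotate link 1 by -42°: θ ← 194° -42° = 152°
rotate link 1 by +9°: θ ← 152° +9° = 161°
crank pin P = (r cos θ, r sin θ) = (-50.112485, 17.255112)
h = r sin θ − e = 17.255112 − 0 = 17.255112
x = r cos θ + √(L² − h²) = -50.112485 + 222.331422 = 172.218937

172.2189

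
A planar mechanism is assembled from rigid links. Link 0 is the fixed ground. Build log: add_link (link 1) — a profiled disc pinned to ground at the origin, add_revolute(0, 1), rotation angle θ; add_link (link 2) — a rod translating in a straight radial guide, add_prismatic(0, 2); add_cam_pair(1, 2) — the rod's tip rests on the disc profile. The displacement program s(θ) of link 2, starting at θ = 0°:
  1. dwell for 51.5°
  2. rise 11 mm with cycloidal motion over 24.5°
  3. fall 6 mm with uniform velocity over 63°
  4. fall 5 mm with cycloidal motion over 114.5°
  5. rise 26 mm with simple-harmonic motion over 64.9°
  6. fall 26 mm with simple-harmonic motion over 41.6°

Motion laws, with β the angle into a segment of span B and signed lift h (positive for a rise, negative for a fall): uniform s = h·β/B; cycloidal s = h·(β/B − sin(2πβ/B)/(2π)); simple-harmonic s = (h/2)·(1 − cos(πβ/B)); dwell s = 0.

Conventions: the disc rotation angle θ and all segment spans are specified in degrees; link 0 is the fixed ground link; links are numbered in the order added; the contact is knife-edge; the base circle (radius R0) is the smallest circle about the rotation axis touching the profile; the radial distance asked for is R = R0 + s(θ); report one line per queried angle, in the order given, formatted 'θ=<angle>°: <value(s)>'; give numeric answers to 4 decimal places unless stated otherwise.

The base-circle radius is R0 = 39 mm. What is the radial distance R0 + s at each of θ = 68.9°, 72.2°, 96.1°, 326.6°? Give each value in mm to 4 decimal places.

seg 1 [0°–51.5°] dwell: s stays 0.0000
seg 2 [51.5°–76°] cycloidal, h=11: θ=68.9° here. β=17.4, B=24.5. 11·(0.7102 − sin(2π·0.7102)/(2π)) = 9.5085 → s = 9.5085
seg 2 [51.5°–76°] cycloidal, h=11: θ=72.2° here. β=20.7, B=24.5. 11·(0.8449 − sin(2π·0.8449)/(2π)) = 10.7425 → s = 10.7425
seg 2 [51.5°–76°] cycloidal, h=11: full span → s += 11 → s = 11.0000
seg 3 [76°–139°] uniform, h=-6: θ=96.1° here. β=20.1, B=63. -6·20.1/63 = -1.9143 → s = 9.0857
seg 3 [76°–139°] uniform, h=-6: full span → s += -6 → s = 5.0000
seg 4 [139°–253.5°] cycloidal, h=-5: full span → s += -5 → s = 0.0000
seg 5 [253.5°–318.4°] simple-harmonic, h=26: full span → s += 26 → s = 26.0000
seg 6 [318.4°–360°] simple-harmonic, h=-26: θ=326.6° here. β=8.2, B=41.6. -26/2·(1 − cos(π·0.1971)) = -2.4140 → s = 23.5860
θ=68.9°: R = R0 + s = 39 + 9.5085 = 48.5085
θ=72.2°: R = R0 + s = 39 + 10.7425 = 49.7425
θ=96.1°: R = R0 + s = 39 + 9.0857 = 48.0857
θ=326.6°: R = R0 + s = 39 + 23.5860 = 62.5860

θ=68.9°: 48.5085
θ=72.2°: 49.7425
θ=96.1°: 48.0857
θ=326.6°: 62.5860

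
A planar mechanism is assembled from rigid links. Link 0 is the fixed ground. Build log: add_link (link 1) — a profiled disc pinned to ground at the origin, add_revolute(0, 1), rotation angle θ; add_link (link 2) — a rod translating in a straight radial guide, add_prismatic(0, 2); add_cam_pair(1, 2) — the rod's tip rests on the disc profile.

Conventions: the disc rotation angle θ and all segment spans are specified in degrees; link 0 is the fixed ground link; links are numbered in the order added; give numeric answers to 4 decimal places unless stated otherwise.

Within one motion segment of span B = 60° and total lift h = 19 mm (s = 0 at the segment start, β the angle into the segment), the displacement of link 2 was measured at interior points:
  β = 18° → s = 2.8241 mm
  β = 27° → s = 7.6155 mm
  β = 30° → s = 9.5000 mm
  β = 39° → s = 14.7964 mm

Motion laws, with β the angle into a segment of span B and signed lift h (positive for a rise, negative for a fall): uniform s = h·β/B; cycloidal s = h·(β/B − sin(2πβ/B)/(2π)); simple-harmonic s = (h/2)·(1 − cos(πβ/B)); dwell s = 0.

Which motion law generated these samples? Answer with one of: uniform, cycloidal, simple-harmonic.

candidates at β/B = r: uniform s = h·r (linear in β); cycloidal s = h·(r − sin(2πr)/(2π)); simple-harmonic s = (h/2)(1 − cos(πr))
β=18°: printed 2.8241 | uniform 5.7000, cycloidal 2.8241, simple-harmonic 3.9160
β=27°: printed 7.6155 | uniform 8.5500, cycloidal 7.6155, simple-harmonic 8.0139
β=30°: printed 9.5000 | uniform 9.5000, cycloidal 9.5000, simple-harmonic 9.5000
β=39°: printed 14.7964 | uniform 12.3500, cycloidal 14.7964, simple-harmonic 13.8129
only one law matches every sample → cycloidal

cycloidal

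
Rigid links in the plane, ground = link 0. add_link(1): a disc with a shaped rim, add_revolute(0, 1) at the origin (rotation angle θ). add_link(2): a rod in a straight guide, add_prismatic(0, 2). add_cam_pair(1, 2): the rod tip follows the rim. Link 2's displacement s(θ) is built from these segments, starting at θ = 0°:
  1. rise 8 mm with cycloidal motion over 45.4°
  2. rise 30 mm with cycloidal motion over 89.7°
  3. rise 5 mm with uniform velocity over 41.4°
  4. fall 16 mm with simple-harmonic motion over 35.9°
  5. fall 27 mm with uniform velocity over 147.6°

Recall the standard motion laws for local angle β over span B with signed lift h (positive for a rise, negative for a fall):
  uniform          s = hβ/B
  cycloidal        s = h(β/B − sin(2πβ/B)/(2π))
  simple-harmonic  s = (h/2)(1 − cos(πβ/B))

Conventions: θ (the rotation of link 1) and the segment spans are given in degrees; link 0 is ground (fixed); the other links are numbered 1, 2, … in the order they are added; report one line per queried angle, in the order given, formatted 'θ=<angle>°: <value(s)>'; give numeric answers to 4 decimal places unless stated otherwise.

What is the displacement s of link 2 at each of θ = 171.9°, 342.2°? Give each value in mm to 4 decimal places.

segment 1 (0° to 45.4°, cycloidal, h = 8) is passed completely: s = 0.0000 + (8) = 8.0000
segment 2 (45.4° to 135.1°, cycloidal, h = 30) is passed completely: s = 8.0000 + (30) = 38.0000
θ = 171.9° falls in segment 3 (135.1° to 176.5°, uniform, h = 5): β = 171.9 − 135.1 = 36.8°, B = 41.4°; Δs = 5·36.8/41.4 = 4.4444; s = 38.0000 + 4.4444 = 42.4444
segment 3 (135.1° to 176.5°, uniform, h = 5) is passed completely: s = 38.0000 + (5) = 43.0000
segment 4 (176.5° to 212.4°, simple-harmonic, h = -16) is passed completely: s = 43.0000 + (-16) = 27.0000
θ = 342.2° falls in segment 5 (212.4° to 360°, uniform, h = -27): β = 342.2 − 212.4 = 129.8°, B = 147.6°; Δs = -27·129.8/147.6 = -23.7439; s = 27.0000 − 23.7439 = 3.2561

θ=171.9°: 42.4444
θ=342.2°: 3.2561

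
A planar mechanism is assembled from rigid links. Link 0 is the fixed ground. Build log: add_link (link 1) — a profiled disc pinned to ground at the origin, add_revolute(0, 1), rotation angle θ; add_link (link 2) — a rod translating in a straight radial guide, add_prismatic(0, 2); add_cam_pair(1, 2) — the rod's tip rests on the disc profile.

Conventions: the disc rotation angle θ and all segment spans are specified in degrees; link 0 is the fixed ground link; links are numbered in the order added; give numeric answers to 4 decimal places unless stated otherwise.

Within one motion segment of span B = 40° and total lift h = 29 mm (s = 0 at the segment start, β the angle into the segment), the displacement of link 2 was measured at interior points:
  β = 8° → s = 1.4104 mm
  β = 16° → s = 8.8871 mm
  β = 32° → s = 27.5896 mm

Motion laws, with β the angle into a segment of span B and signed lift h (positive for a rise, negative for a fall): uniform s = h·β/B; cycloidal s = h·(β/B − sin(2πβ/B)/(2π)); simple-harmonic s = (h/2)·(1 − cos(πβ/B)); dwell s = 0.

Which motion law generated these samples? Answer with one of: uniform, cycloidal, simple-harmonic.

candidates at β/B = r: uniform s = h·r (linear in β); cycloidal s = h·(r − sin(2πr)/(2π)); simple-harmonic s = (h/2)(1 − cos(πr))
β=8°: printed 1.4104 | uniform 5.8000, cycloidal 1.4104, simple-harmonic 2.7693
β=16°: printed 8.8871 | uniform 11.6000, cycloidal 8.8871, simple-harmonic 10.0193
β=32°: printed 27.5896 | uniform 23.2000, cycloidal 27.5896, simple-harmonic 26.2307
only one law matches every sample → cycloidal

cycloidal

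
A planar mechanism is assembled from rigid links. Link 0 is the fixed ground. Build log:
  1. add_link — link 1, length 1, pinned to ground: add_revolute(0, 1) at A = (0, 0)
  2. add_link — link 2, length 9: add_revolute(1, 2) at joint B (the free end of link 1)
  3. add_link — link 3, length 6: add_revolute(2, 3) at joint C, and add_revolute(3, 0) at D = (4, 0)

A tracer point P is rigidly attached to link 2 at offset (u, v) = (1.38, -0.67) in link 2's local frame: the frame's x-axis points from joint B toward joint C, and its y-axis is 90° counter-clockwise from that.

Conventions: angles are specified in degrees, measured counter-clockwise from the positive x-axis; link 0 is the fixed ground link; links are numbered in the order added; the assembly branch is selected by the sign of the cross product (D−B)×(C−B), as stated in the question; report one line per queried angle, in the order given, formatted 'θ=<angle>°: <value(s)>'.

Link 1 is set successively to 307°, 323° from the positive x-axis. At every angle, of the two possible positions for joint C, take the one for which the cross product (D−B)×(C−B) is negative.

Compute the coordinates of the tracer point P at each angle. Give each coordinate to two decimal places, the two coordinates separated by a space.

A=(0,0), D=(4.00,0)
θ=307°: B = A + 1.00·(cos307°, sin307°) = (0.6018, -0.7986)
θ=307°: |BD| = 3.4908
θ=307°: circle(B,9.00) ∩ circle(D,6.00): a=8.1910, h=3.7294
θ=307°:   candidates: C₊=(7.7223,4.7058) cross=13.018; C₋=(9.4287,-2.5551) cross=-13.018
θ=307°:   branch - wants cross < 0 → take C=(9.4287,-2.5551) (cross=-13.018)
θ=307°: ex = (C−B)/|BC| = (0.9808,-0.1952); ey = (0.1952,0.9808)
θ=307°: P = B + 1.38·ex + -0.67·ey = (1.8245,-1.7251)
θ=323°: B = A + 1.00·(cos323°, sin323°) = (0.7986, -0.6018)
θ=323°: |BD| = 3.2574
θ=323°: circle(B,9.00) ∩ circle(D,6.00): a=8.5360, h=2.8525
θ=323°:   candidates: C₊=(8.6607,3.7786) cross=9.292; C₋=(9.7147,-1.8282) cross=-9.292
θ=323°:   branch - wants cross < 0 → take C=(9.7147,-1.8282) (cross=-9.292)
θ=323°: ex = (C−B)/|BC| = (0.9907,-0.1363); ey = (0.1363,0.9907)
θ=323°: P = B + 1.38·ex + -0.67·ey = (2.0745,-1.4536)

θ=307°: 1.82 -1.73
θ=323°: 2.07 -1.45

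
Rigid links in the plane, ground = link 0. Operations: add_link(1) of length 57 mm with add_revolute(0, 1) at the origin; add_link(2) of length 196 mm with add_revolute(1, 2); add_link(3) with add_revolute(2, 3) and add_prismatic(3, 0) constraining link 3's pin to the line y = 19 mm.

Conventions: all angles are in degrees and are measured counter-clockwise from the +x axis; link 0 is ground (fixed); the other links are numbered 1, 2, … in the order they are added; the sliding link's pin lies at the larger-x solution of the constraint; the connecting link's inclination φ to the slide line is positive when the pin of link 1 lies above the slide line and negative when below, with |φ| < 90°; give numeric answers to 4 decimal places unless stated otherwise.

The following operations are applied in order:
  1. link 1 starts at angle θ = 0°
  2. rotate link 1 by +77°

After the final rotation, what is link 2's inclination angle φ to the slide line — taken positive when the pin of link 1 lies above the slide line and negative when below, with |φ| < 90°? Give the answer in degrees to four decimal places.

geometry: r = 57 mm, L = 196 mm, e = 19 mm; θ starts at 0°
rotate link 1 by +77°: θ ← 0° +77° = 77°
h = r sin θ − e = 55.539094 − 19 = 36.539094
sin φ = h / L = 36.539094 / 196 = 0.18642395
φ = arcsin(0.18642395) = 10.744163°

10.7442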